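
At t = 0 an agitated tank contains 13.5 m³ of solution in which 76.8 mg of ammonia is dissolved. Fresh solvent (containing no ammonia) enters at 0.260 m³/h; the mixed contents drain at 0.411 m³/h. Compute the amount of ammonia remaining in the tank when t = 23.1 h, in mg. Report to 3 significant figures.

34.0 mg

Total volume: dV/dt = Q_in − Q_out = -0.15100 m³/h, so V(t) = 13.5 − 0.15100 t and V(23.1) = 10.012 m³.
Solute balance: dm/dt = 0 − Q_out C = −Q_out m/V(t).
Separate: dm/m = −Q_out dt/V(t) ⇒ ln(m/m₀) = −(Q_out/(Q_in−Q_out)) ln(V/V₀).
m = m₀ (V₀/V)^(Q_out/(Q_in−Q_out)) = 76.8 × (13.5/10.012)^(-2.7219) = 34.042 mg.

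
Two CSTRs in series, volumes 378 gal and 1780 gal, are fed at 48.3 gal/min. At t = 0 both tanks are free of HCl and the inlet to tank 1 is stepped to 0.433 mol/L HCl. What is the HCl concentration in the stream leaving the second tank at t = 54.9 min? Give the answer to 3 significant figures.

0.309 mol/L

Species balance on tank i: dCᵢ/dt = (Cᵢ₋₁ − Cᵢ)/τᵢ with τᵢ = Vᵢ/Q.
τ₁ = 378/48.3 = 7.8261 min; τ₂ = 1780/48.3 = 36.853 min.
Tank 1: C₁ = C_in(1 − e^(−t/τ₁)). Tank 2 (τ₁ ≠ τ₂): C₂ = C_in[1 − (τ₁ e^(−t/τ₁) − τ₂ e^(−t/τ₂))/(τ₁ − τ₂)].
At t = 54.9: e^(−t/τ₁) = 0.00089831, e^(−t/τ₂) = 0.22544.
C₂ = 0.433·[1 − (7.8261·0.00089831 − 36.853·0.22544)/(-29.027)] = 0.433·0.71402 = 0.30917 mol/L.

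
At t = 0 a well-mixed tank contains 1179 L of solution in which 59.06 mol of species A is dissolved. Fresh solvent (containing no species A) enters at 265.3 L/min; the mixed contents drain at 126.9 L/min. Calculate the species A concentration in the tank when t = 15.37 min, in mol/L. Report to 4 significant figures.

0.006940 mol/L

Total volume: dV/dt = Q_in − Q_out = 138.400 L/min, so V(t) = 1179 + 138.400 t and V(15.37) = 3306.21 L.
Species balance (pure solvent in): dm/dt = −Q_out · m/V(t).
dm/m = −Q_out dt/(V₀ + 138.400 t); integrating gives ln(m/m₀) = −(Q_out/(Q_in−Q_out)) ln(V/V₀).
m = m₀ (V₀/V)^(Q_out/(Q_in−Q_out)) = 59.06 × (1179/3306.21)^(0.916908) = 22.9450 mol.
C = m/V = 22.9450/3306.21 = 0.00693996 mol/L.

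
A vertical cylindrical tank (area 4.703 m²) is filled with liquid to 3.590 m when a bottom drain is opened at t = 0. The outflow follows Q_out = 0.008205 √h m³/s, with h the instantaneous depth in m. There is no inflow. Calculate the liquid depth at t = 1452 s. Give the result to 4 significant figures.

0.3945 m

With no inflow, A dh/dt = −0.008205 √h.
This is separable: 2 d(√h)/dt = −0.008205/A, so √h = √h₀ − (0.008205/(2A)) t.
√h = √3.590 − 0.008205·1452/(2·4.703) = 1.89473 − 1.26660 = 0.628127.
h = 0.628127² = 0.394544 m.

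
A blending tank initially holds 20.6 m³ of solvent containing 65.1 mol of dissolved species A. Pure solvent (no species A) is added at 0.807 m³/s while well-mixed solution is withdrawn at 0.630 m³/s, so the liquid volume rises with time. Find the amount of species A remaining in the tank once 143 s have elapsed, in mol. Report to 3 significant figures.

3.76 mol

Let m(t) be the amount of species A. Volume: V(t) = V₀ + (Q_in − Q_out) t = 20.6 + 0.17700 t; V(143) = 45.911 m³.
No species A enters, so dm/dt = −Q_out · (m/V).
dm/m = −Q_out dt/(V₀ + 0.17700 t); integrating gives ln(m/m₀) = −(Q_out/(Q_in−Q_out)) ln(V/V₀).
m = m₀ (V₀/V)^(Q_out/(Q_in−Q_out)) = 65.1 × (20.6/45.911)^(3.5593) = 3.7563 mol.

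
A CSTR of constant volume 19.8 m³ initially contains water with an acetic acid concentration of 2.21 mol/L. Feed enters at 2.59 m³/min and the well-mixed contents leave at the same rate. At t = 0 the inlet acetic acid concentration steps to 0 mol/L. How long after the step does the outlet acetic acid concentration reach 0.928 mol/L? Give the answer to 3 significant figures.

6.63 min

Species balance on the tank: V dC/dt = Q(C_in − C), so τ = V/Q = 7.6448 min.
C(t) = C_in + (C₀ − C_in) e^(−t/τ). Set C = 0.928 and solve for t:
e^(−t/τ) = (C − C_in)/(C₀ − C_in) = (0.928 − 0)/(2.21 − 0) = 0.41991
t = −τ ln(…) = 7.6448 × 0.86772 = 6.6335 min.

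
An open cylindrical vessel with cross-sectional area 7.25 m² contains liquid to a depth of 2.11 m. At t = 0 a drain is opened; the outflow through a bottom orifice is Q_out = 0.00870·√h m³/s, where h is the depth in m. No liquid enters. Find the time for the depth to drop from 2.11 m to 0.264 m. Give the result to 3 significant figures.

Unsteady balance on liquid volume: A dh/dt = −0.00870 √h.
Separate and integrate: 2(√h − √h₀) = −(0.00870/A) t.
t = 2A(√h₀ − √h)/0.00870 = 2·7.25·(√2.11 − √0.264)/0.00870
  = 14.500 × (1.4526 − 0.51381) / 0.00870 = 1564.6 s.

1560 s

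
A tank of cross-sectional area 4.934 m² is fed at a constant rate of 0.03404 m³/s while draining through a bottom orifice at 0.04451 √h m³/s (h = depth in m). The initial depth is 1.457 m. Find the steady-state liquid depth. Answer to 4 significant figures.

0.5849 m

A dh/dt = Q_in − 0.04451 √h. Steady state requires inflow = outflow:
Q_in = 0.04451 √h_ss ⇒ √h_ss = 0.03404/0.04451 = 0.764772.
h_ss = 0.764772² = 0.584876 m. (Since h₀ = 1.457 m > h_ss, the level will fall toward this value.)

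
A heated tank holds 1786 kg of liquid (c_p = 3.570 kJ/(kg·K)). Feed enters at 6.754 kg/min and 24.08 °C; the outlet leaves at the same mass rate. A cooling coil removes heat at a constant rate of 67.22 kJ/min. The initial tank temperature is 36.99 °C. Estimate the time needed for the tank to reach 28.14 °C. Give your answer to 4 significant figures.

219.4 min

First-law balance (no shaft work): M c_p dT/dt = ṁ c_p (T_in − T) − 67.22.
τ = M/ṁ = 264.436 min; T_ss = T_in − Q̇/(ṁ c_p) = 21.2922 °C.
T(t) = T_ss + (T₀ − T_ss) e^(−t/τ). Set T = 28.14:
e^(−t/τ) = (28.14 − 21.2922)/(36.99 − 21.2922) = 0.436228
t = −264.436 · ln(0.436228) = 219.373 min.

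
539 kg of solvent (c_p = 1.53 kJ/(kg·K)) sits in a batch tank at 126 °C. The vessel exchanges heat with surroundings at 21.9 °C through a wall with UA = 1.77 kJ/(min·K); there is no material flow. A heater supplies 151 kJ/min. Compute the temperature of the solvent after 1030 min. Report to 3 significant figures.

109 °C

M c_p dT/dt = −UA(T − T_amb) + Q̇.
dT/dt = (T_ss − T)/τ with T_ss = T_amb + Q̇/UA = 21.9 + 151/1.77 = 107.21 °C, τ = M c_p/UA = 539·1.53/1.77 = 465.92 min.
T approaches T_ss exponentially: T(t) = T_ss + (T₀ − T_ss) e^(−t/τ).
T(1030) = 107.21 + (18.789)·0.10962 = 109.27 °C.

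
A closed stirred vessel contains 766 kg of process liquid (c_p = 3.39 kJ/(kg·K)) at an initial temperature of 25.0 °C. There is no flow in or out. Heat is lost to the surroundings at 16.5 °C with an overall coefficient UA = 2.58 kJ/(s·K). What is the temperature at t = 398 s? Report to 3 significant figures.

22.2 °C

M c_p dT/dt = −UA(T − T_amb).
dT/dt = (T_ss − T)/τ with T_ss = T_amb = 16.500 °C, τ = M c_p/UA = 766·3.39/2.58 = 1006.5 s.
Solution: T(t) = T_ss + (T₀ − T_ss) e^(−t/τ).
T(398) = 16.500 + (8.5000)·0.67339 = 22.224 °C.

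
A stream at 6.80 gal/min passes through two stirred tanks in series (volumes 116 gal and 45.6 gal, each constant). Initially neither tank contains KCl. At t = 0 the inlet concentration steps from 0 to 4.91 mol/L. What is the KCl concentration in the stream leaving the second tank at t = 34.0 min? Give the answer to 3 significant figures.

3.83 mol/L

Time constants: τᵢ = Vᵢ/Q for each well-mixed tank.
τ₁ = 116/6.80 = 17.059 min; τ₂ = 45.6/6.80 = 6.7059 min.
Solving the cascade with C₁(0)=C₂(0)=0 gives C₂(t) = C_in[1 − (τ₁ e^(−t/τ₁) − τ₂ e^(−t/τ₂))/(τ₁ − τ₂)].
At t = 34.0: e^(−t/τ₁) = 0.13627, e^(−t/τ₂) = 0.0062813.
C₂ = 4.91·[1 − (17.059·0.13627 − 6.7059·0.0062813)/(10.353)] = 4.91·0.77953 = 3.8275 mol/L.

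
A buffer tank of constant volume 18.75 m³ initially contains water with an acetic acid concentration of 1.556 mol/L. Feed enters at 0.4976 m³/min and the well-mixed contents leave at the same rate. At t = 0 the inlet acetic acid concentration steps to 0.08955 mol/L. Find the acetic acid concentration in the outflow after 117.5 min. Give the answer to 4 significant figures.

0.1544 mol/L

Unsteady species balance (constant V, well mixed): V dC/dt = Q(C_in − C).
Rewrite as dC/dt + C/τ = C_in/τ, τ = V/Q = 37.6809 min.
Solution: C(t) = C_in + (C₀ − C_in) e^(−t/τ).
C(117.5) = 0.08955 + (1.556 − 0.08955)·e^(−117.5/37.6809) = 0.08955 + (1.46645)·0.0442326 = 0.154415 mol/L.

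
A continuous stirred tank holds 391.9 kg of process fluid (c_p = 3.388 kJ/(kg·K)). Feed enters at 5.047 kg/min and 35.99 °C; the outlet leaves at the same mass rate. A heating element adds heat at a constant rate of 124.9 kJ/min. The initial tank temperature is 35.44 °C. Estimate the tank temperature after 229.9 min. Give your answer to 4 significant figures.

42.89 °C

M c_p dT/dt = ṁ c_p (T_in − T) + Q̇.
τ = M/ṁ = 77.6501 min; T_ss = T_in + Q̇/(ṁ c_p) = 35.99 + 124.9/(5.047·3.388) = 43.2944 °C.
Integrating: T(t) = T_ss + (T₀ − T_ss) e^(−t/τ).
T(229.9) = 43.2944 + (-7.85442)·e^(−229.9/77.6501) = 43.2944 + (-7.85442)·0.0517817 = 42.8877 °C.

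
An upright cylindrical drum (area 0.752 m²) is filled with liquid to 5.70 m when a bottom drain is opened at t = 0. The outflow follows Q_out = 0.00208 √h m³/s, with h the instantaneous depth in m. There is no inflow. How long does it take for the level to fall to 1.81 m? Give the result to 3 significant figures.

754 s

With no inflow, A dh/dt = −0.00208 √h.
∫ h^(−1/2) dh = −(0.00208/A) ∫ dt, giving 2√h = 2√h₀ − (0.00208/A) t.
t = 2A(√h₀ − √h)/0.00208 = 2·0.752·(√5.70 − √1.81)/0.00208
  = 1.5040 × (2.3875 − 1.3454) / 0.00208 = 753.52 s.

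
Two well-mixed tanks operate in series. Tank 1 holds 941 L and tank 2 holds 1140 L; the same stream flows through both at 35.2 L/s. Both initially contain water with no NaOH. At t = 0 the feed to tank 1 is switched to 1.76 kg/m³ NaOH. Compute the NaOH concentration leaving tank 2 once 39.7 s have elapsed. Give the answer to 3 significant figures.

Time constants: τᵢ = Vᵢ/Q for each well-mixed tank.
τ₁ = 941/35.2 = 26.733 s; τ₂ = 1140/35.2 = 32.386 s.
Tank 1: C₁ = C_in(1 − e^(−t/τ₁)). Tank 2 (τ₁ ≠ τ₂): C₂ = C_in[1 − (τ₁ e^(−t/τ₁) − τ₂ e^(−t/τ₂))/(τ₁ − τ₂)].
At t = 39.7: e^(−t/τ₁) = 0.22649, e^(−t/τ₂) = 0.29352.
C₂ = 1.76·[1 − (26.733·0.22649 − 32.386·0.29352)/(-5.6534)] = 1.76·0.38954 = 0.68559 kg/m³.

0.686 kg/m³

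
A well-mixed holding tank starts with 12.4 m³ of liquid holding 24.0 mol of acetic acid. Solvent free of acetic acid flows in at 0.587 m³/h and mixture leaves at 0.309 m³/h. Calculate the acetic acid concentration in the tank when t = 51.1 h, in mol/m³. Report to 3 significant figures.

0.386 mol/m³

Total volume: dV/dt = Q_in − Q_out = 0.27800 m³/h, so V(t) = 12.4 + 0.27800 t and V(51.1) = 26.606 m³.
Species balance (pure solvent in): dm/dt = −Q_out · m/V(t).
dm/m = −Q_out dt/(V₀ + 0.27800 t); integrating gives ln(m/m₀) = −(Q_out/(Q_in−Q_out)) ln(V/V₀).
m = m₀ (V₀/V)^(Q_out/(Q_in−Q_out)) = 24.0 × (12.4/26.606)^(1.1115) = 10.273 mol.
C = m/V = 10.273/26.606 = 0.38611 mol/m³.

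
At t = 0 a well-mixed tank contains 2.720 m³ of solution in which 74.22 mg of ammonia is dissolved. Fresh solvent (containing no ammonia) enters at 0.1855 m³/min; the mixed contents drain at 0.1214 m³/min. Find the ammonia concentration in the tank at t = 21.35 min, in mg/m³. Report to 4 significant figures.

Let m(t) be the amount of ammonia. Volume: V(t) = V₀ + (Q_in − Q_out) t = 2.720 + 0.0641000 t; V(21.35) = 4.08854 m³.
Solute balance: dm/dt = 0 − Q_out C = −Q_out m/V(t).
dm/m = −Q_out dt/(V₀ + 0.0641000 t); integrating gives ln(m/m₀) = −(Q_out/(Q_in−Q_out)) ln(V/V₀).
m = m₀ (V₀/V)^(Q_out/(Q_in−Q_out)) = 74.22 × (2.720/4.08854)^(1.89392) = 34.3005 mg.
C = m/V = 34.3005/4.08854 = 8.38943 mg/m³.

8.389 mg/m³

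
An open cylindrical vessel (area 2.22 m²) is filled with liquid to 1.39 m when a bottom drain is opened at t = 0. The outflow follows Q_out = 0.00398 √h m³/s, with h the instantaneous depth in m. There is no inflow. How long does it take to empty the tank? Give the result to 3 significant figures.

With no inflow, A dh/dt = −0.00398 √h.
This is separable: 2 d(√h)/dt = −0.00398/A, so √h = √h₀ − (0.00398/(2A)) t.
Tank is empty when √h = 0: t_empty = 2A√h₀/0.00398.
t_empty = 2·2.22·√1.39/0.00398 = 4.4400·1.1790/0.00398 = 1315.2 s.

1320 s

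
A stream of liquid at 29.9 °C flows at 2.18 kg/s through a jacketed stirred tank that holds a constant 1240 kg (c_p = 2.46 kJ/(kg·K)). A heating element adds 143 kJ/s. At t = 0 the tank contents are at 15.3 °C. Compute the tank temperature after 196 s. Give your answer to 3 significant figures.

M c_p dT/dt = ṁ c_p (T_in − T) + Q̇.
τ = M/ṁ = 568.81 s; T_ss = T_in + Q̇/(ṁ c_p) = 29.9 + 143/(2.18·2.46) = 56.565 °C.
T approaches T_ss exponentially: T(t) = T_ss + (T₀ − T_ss) e^(−t/τ).
T(196) = 56.565 + (-41.265)·e^(−196/568.81) = 56.565 + (-41.265)·0.70852 = 27.328 °C.

27.3 °C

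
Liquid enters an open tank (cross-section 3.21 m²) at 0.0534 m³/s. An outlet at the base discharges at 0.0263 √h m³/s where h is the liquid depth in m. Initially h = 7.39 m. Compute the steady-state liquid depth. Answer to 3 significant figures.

4.12 m

Level balance: A dh/dt = 0.0534 − 0.0263 √h. Setting dh/dt = 0:
Q_in = 0.0263 √h_ss ⇒ √h_ss = 0.0534/0.0263 = 2.0304.
h_ss = 2.0304² = 4.1226 m. (Since h₀ = 7.39 m > h_ss, the level will fall toward this value.)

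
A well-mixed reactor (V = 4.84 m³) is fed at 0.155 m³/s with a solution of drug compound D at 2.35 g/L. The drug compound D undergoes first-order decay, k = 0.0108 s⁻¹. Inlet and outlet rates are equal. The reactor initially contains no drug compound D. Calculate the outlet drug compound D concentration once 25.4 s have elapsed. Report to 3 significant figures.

1.17 g/L

V dC/dt = Q(C_in − C) − k V C.
This is linear with rate a = Q/V + k = 0.042825 s⁻¹.
C_ss = Q C_in/(Q + kV) = 1.7574 g/L; C(t) = C_ss + (C₀ − C_ss) e^(−a t).
C(25.4) = 1.7574 + (-1.7574)·e^(−0.042825·25.4) = 1.7574 + (-1.7574)·0.33697 = 1.1652 g/L.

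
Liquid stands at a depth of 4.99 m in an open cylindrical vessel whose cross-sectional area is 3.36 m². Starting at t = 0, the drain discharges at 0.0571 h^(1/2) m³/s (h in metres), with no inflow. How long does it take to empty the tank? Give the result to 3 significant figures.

263 s

A dh/dt = −Q_out = −0.0571 √h.
Separate and integrate: 2(√h − √h₀) = −(0.0571/A) t.
Set h = 0: 2√h₀ = (0.0571/A) t_empty ⇒ t_empty = 2A√h₀/0.0571.
t_empty = 2·3.36·√4.99/0.0571 = 6.7200·2.2338/0.0571 = 262.90 s.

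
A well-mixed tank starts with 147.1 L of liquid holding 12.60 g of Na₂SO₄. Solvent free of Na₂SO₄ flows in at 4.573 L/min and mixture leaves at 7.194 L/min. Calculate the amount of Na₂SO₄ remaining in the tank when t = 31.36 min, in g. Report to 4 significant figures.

Let m(t) be the amount of Na₂SO₄. Volume: V(t) = V₀ + (Q_in − Q_out) t = 147.1 − 2.62100 t; V(31.36) = 64.9054 L.
Species balance (pure solvent in): dm/dt = −Q_out · m/V(t).
dm/m = −Q_out dt/(V₀ − 2.62100 t); integrating gives ln(m/m₀) = −(Q_out/(Q_in−Q_out)) ln(V/V₀).
m = m₀ (V₀/V)^(Q_out/(Q_in−Q_out)) = 12.60 × (147.1/64.9054)^(-2.74475) = 1.33375 g.

1.334 g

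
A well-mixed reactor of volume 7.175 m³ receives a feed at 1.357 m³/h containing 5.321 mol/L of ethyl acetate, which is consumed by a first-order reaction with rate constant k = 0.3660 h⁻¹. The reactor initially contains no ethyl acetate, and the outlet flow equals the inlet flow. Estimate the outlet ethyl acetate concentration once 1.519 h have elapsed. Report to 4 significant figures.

V dC/dt = Q(C_in − C) − k V C.
dC/dt = (Q/V) C_in − (Q/V + k) C; effective rate a = Q/V + k = 0.189129 + 0.3660 = 0.555129 h⁻¹.
C_ss = Q C_in/(Q + kV) = 1.81283 mol/L; C(t) = C_ss + (C₀ − C_ss) e^(−a t).
C(1.519) = 1.81283 + (-1.81283)·e^(−0.555129·1.519) = 1.81283 + (-1.81283)·0.430314 = 1.03275 mol/L.

1.033 mol/L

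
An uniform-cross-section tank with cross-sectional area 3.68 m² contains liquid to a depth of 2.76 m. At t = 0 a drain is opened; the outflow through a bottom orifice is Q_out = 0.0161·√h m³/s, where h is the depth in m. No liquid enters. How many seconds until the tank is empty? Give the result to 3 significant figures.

With no inflow, A dh/dt = −0.0161 √h.
Separate and integrate: 2(√h − √h₀) = −(0.0161/A) t.
Set h = 0: 2√h₀ = (0.0161/A) t_empty ⇒ t_empty = 2A√h₀/0.0161.
t_empty = 2·3.68·√2.76/0.0161 = 7.3600·1.6613/0.0161 = 759.46 s.

759 s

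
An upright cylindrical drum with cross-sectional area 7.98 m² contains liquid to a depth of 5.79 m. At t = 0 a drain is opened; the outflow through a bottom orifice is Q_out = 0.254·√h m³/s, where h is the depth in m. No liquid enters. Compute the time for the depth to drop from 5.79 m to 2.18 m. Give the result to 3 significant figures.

58.4 s

With no inflow, A dh/dt = −0.254 √h.
This is separable: 2 d(√h)/dt = −0.254/A, so √h = √h₀ − (0.254/(2A)) t.
t = 2A(√h₀ − √h)/0.254 = 2·7.98·(√5.79 − √2.18)/0.254
  = 15.960 × (2.4062 − 1.4765) / 0.254 = 58.421 s.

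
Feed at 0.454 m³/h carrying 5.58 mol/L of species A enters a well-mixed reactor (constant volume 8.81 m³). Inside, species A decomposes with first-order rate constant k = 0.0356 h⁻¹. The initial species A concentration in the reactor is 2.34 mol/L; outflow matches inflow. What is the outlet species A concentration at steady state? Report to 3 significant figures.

Accumulation = in − out − consumed: V dC/dt = Q C_in − Q C − k V C.
Steady state (dC/dt = 0): C_ss = Q C_in/(Q + kV) = C_in/(1 + kV/Q).
C_ss = 0.454·5.58/(0.454 + 0.0356·8.81) = 2.5333/0.76764 = 3.3002 mol/L.

3.30 mol/L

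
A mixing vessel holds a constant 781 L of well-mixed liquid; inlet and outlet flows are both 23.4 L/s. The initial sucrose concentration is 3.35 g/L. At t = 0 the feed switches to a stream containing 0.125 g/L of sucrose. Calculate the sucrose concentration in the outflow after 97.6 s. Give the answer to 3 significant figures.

Accumulation = in − out for the solute gives V dC/dt = Q(C_in − C).
Time constant τ = V/Q = 781/23.4 = 33.376 s.
This is linear first-order; C(t) = C_in + (C₀ − C_in) e^(−t/τ).
C(97.6) = 0.125 + (3.35 − 0.125)·e^(−97.6/33.376) = 0.125 + (3.2250)·0.053705 = 0.29820 g/L.

0.298 g/L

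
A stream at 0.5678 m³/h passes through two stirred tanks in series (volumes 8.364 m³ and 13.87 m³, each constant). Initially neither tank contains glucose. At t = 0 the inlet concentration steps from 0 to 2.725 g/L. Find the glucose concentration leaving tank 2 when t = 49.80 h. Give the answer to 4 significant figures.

Species balance on tank i: dCᵢ/dt = (Cᵢ₋₁ − Cᵢ)/τᵢ with τᵢ = Vᵢ/Q.
τ₁ = 8.364/0.5678 = 14.7305 h; τ₂ = 13.87/0.5678 = 24.4276 h.
Tank 1: C₁ = C_in(1 − e^(−t/τ₁)). Tank 2 (τ₁ ≠ τ₂): C₂ = C_in[1 − (τ₁ e^(−t/τ₁) − τ₂ e^(−t/τ₂))/(τ₁ − τ₂)].
At t = 49.80: e^(−t/τ₁) = 0.0340226, e^(−t/τ₂) = 0.130201.
C₂ = 2.725·[1 − (14.7305·0.0340226 − 24.4276·0.130201)/(-9.69708)] = 2.725·0.723697 = 1.97208 g/L.

1.972 g/L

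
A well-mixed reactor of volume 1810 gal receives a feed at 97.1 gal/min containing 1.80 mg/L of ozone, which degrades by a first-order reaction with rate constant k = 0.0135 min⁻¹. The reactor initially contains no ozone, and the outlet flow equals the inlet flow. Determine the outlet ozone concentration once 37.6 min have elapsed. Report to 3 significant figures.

V dC/dt = Q(C_in − C) − k V C.
dC/dt = (Q/V) C_in − (Q/V + k) C; effective rate a = Q/V + k = 0.053646 + 0.0135 = 0.067146 min⁻¹.
C_ss = Q C_in/(Q + kV) = 1.4381 mg/L; C(t) = C_ss + (C₀ − C_ss) e^(−a t).
C(37.6) = 1.4381 + (-1.4381)·e^(−0.067146·37.6) = 1.4381 + (-1.4381)·0.080082 = 1.3229 mg/L.

1.32 mg/L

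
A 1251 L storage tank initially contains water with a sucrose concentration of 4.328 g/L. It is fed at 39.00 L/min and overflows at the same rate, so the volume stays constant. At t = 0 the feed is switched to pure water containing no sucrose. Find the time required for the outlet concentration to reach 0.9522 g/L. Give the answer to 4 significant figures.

Species balance: V dC/dt = Q(C_in − C) ⇒ τ = V/Q = 32.0769 min.
C(t) = C_in + (C₀ − C_in) e^(−t/τ). Set C = 0.9522 and solve for t:
e^(−t/τ) = (C − C_in)/(C₀ − C_in) = (0.9522 − 0)/(4.328 − 0) = 0.220009
t = −τ ln(…) = 32.0769 × 1.51409 = 48.5672 min.

48.57 min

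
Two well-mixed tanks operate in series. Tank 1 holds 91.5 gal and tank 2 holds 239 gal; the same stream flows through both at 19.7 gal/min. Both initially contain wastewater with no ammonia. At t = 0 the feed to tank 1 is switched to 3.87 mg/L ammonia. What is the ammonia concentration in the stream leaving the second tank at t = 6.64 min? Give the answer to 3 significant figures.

Each tank obeys Vᵢ dCᵢ/dt = Q(Cᵢ₋₁ − Cᵢ), so τᵢ = Vᵢ/Q.
τ₁ = 91.5/19.7 = 4.6447 min; τ₂ = 239/19.7 = 12.132 min.
Tank 1: C₁ = C_in(1 − e^(−t/τ₁)). Tank 2 (τ₁ ≠ τ₂): C₂ = C_in[1 − (τ₁ e^(−t/τ₁) − τ₂ e^(−t/τ₂))/(τ₁ − τ₂)].
At t = 6.64: e^(−t/τ₁) = 0.23941, e^(−t/τ₂) = 0.57850.
C₂ = 3.87·[1 − (4.6447·0.23941 − 12.132·0.57850)/(-7.4873)] = 3.87·0.21114 = 0.81713 mg/L.

0.817 mg/L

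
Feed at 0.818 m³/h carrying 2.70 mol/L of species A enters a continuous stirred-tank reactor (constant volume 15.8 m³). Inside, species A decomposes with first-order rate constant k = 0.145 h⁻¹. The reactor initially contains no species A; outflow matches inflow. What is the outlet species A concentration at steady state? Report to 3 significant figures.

0.710 mol/L

Accumulation = in − out − consumed: V dC/dt = Q C_in − Q C − k V C.
At steady state: 0 = Q C_in − (Q + kV) C_ss, so C_ss = Q C_in/(Q + kV).
C_ss = 0.818·2.70/(0.818 + 0.145·15.8) = 2.2086/3.1090 = 0.71039 mol/L.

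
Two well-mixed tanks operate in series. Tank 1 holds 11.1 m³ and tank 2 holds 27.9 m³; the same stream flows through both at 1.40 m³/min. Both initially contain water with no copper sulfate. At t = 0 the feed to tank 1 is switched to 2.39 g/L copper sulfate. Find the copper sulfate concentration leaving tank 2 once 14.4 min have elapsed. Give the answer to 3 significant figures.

0.720 g/L

Species balance on tank i: dCᵢ/dt = (Cᵢ₋₁ − Cᵢ)/τᵢ with τᵢ = Vᵢ/Q.
τ₁ = 11.1/1.40 = 7.9286 min; τ₂ = 27.9/1.40 = 19.929 min.
Tank 1: C₁ = C_in(1 − e^(−t/τ₁)). Tank 2 (τ₁ ≠ τ₂): C₂ = C_in[1 − (τ₁ e^(−t/τ₁) − τ₂ e^(−t/τ₂))/(τ₁ − τ₂)].
At t = 14.4: e^(−t/τ₁) = 0.16264, e^(−t/τ₂) = 0.48550.
C₂ = 2.39·[1 − (7.9286·0.16264 − 19.929·0.48550)/(-12.000)] = 2.39·0.30119 = 0.71983 g/L.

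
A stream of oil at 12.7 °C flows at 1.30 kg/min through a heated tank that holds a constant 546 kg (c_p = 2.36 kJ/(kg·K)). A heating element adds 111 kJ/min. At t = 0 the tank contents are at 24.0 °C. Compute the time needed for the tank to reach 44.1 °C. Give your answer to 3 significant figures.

M c_p dT/dt = ṁ c_p (T_in − T) + Q̇.
τ = M/ṁ = 420.00 min; T_ss = T_in + Q̇/(ṁ c_p) = 48.880 °C.
T(t) = T_ss + (T₀ − T_ss) e^(−t/τ). Set T = 44.1:
e^(−t/τ) = (44.1 − 48.880)/(24.0 − 48.880) = 0.19212
t = −420.00 · ln(0.19212) = 692.85 min.

693 min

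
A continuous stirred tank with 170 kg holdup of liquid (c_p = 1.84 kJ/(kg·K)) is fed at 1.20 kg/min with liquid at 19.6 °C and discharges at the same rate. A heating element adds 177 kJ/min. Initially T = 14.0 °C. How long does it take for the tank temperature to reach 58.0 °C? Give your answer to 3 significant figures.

102 min

M c_p dT/dt = ṁ c_p (T_in − T) + Q̇.
τ = M/ṁ = 141.67 min; T_ss = T_in + Q̇/(ṁ c_p) = 99.763 °C.
T(t) = T_ss + (T₀ − T_ss) e^(−t/τ). Set T = 58.0:
e^(−t/τ) = (58.0 − 99.763)/(14.0 − 99.763) = 0.48696
t = −141.67 · ln(0.48696) = 101.94 min.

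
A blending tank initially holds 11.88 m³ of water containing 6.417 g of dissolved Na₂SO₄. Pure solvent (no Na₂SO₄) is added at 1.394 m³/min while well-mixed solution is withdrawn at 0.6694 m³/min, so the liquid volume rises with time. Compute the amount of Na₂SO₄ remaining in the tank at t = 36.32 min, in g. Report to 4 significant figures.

Total volume: dV/dt = Q_in − Q_out = 0.724600 m³/min, so V(t) = 11.88 + 0.724600 t and V(36.32) = 38.1975 m³.
Species balance (pure solvent in): dm/dt = −Q_out · m/V(t).
dm/m = −Q_out dt/(V₀ + 0.724600 t); integrating gives ln(m/m₀) = −(Q_out/(Q_in−Q_out)) ln(V/V₀).
m = m₀ (V₀/V)^(Q_out/(Q_in−Q_out)) = 6.417 × (11.88/38.1975)^(0.923820) = 2.18149 g.

2.181 g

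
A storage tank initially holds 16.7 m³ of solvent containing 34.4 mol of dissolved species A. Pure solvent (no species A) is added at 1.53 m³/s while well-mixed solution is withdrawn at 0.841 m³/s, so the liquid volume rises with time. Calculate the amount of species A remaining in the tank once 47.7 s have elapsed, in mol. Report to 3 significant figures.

Total volume: dV/dt = Q_in − Q_out = 0.68900 m³/s, so V(t) = 16.7 + 0.68900 t and V(47.7) = 49.565 m³.
Species balance (pure solvent in): dm/dt = −Q_out · m/V(t).
Separate: dm/m = −Q_out dt/V(t) ⇒ ln(m/m₀) = −(Q_out/(Q_in−Q_out)) ln(V/V₀).
m = m₀ (V₀/V)^(Q_out/(Q_in−Q_out)) = 34.4 × (16.7/49.565)^(1.2206) = 9.1173 mol.

9.12 mol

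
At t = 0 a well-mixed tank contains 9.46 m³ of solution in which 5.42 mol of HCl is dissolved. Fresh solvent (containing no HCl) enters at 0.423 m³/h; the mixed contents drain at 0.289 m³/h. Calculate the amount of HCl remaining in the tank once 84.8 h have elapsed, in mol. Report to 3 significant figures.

Total volume: dV/dt = Q_in − Q_out = 0.13400 m³/h, so V(t) = 9.46 + 0.13400 t and V(84.8) = 20.823 m³.
Solute balance: dm/dt = 0 − Q_out C = −Q_out m/V(t).
Separate: dm/m = −Q_out dt/V(t) ⇒ ln(m/m₀) = −(Q_out/(Q_in−Q_out)) ln(V/V₀).
m = m₀ (V₀/V)^(Q_out/(Q_in−Q_out)) = 5.42 × (9.46/20.823)^(2.1567) = 0.98852 mol.

0.989 mol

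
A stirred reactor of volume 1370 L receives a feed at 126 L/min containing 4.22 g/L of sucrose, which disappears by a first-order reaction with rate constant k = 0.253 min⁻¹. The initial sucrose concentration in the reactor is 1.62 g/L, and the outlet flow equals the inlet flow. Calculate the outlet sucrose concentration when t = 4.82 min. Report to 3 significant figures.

Species balance: V dC/dt = Q C_in − Q C − k V C.
This is linear with rate a = Q/V + k = 0.34497 min⁻¹.
C_ss = Q C_in/(Q + kV) = 1.1251 g/L; C(t) = C_ss + (C₀ − C_ss) e^(−a t).
C(4.82) = 1.1251 + (0.49493)·e^(−0.34497·4.82) = 1.1251 + (0.49493)·0.18962 = 1.2189 g/L.

1.22 g/L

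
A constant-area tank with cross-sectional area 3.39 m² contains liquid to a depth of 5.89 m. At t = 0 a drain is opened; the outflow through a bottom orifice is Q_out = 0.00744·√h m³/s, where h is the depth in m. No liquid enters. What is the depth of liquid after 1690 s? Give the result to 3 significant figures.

A dh/dt = −Q_out = −0.00744 √h.
Separate and integrate: 2(√h − √h₀) = −(0.00744/A) t.
√h = √5.89 − 0.00744·1690/(2·3.39) = 2.4269 − 1.8545 = 0.57242.
h = 0.57242² = 0.32766 m.

0.328 m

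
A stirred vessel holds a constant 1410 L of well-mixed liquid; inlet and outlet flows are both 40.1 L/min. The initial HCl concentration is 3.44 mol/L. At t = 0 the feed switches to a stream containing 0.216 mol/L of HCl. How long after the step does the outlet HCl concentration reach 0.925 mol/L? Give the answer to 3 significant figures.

Species balance: V dC/dt = Q(C_in − C) ⇒ τ = V/Q = 35.162 min.
C(t) = C_in + (C₀ − C_in) e^(−t/τ). Set C = 0.925 and solve for t:
e^(−t/τ) = (C − C_in)/(C₀ − C_in) = (0.925 − 0.216)/(3.44 − 0.216) = 0.21991
t = −τ ln(…) = 35.162 × 1.5145 = 53.254 min.

53.3 min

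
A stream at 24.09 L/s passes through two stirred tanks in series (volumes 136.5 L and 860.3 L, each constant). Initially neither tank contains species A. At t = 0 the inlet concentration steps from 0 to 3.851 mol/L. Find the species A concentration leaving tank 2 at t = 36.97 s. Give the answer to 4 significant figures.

2.226 mol/L

Each tank obeys Vᵢ dCᵢ/dt = Q(Cᵢ₋₁ − Cᵢ), so τᵢ = Vᵢ/Q.
τ₁ = 136.5/24.09 = 5.66625 s; τ₂ = 860.3/24.09 = 35.7119 s.
Solving the cascade with C₁(0)=C₂(0)=0 gives C₂(t) = C_in[1 − (τ₁ e^(−t/τ₁) − τ₂ e^(−t/τ₂))/(τ₁ − τ₂)].
At t = 36.97: e^(−t/τ₁) = 0.00146691, e^(−t/τ₂) = 0.355145.
C₂ = 3.851·[1 − (5.66625·0.00146691 − 35.7119·0.355145)/(-30.0457)] = 3.851·0.578155 = 2.22648 mol/L.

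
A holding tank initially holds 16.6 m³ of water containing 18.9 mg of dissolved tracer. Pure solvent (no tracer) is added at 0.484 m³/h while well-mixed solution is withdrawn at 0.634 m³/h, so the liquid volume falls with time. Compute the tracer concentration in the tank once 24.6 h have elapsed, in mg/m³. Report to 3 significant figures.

Total volume: dV/dt = Q_in − Q_out = -0.15000 m³/h, so V(t) = 16.6 − 0.15000 t and V(24.6) = 12.910 m³.
Solute balance: dm/dt = 0 − Q_out C = −Q_out m/V(t).
dm/m = −Q_out dt/(V₀ − 0.15000 t); integrating gives ln(m/m₀) = −(Q_out/(Q_in−Q_out)) ln(V/V₀).
m = m₀ (V₀/V)^(Q_out/(Q_in−Q_out)) = 18.9 × (16.6/12.910)^(-4.2267) = 6.5311 mg.
C = m/V = 6.5311/12.910 = 0.50589 mg/m³.

0.506 mg/m³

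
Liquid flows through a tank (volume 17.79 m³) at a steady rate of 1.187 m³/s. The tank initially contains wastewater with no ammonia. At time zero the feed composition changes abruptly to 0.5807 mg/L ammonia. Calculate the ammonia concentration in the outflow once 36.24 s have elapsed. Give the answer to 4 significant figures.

0.5290 mg/L

Unsteady species balance (constant V, well mixed): V dC/dt = Q(C_in − C).
So dC/dt = (C_in − C)/τ with τ = V/Q = 17.79/1.187 = 14.9874 s.
Solution: C(t) = C_in + (C₀ − C_in) e^(−t/τ).
C(36.24) = 0.5807 + (0 − 0.5807)·e^(−36.24/14.9874) = 0.5807 + (-0.580700)·0.0890963 = 0.528962 mg/L.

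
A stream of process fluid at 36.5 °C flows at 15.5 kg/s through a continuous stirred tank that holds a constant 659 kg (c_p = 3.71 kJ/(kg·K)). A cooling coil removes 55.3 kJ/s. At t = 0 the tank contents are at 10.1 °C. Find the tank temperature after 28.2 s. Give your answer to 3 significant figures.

22.4 °C

Heat balance on the well-mixed liquid: M c_p dT/dt = ṁ c_p (T_in − T) − 55.3.
τ = M/ṁ = 42.516 s; T_ss = T_in − Q̇/(ṁ c_p) = 36.5 − 55.3/(15.5·3.71) = 35.538 °C.
Integrating: T(t) = T_ss + (T₀ − T_ss) e^(−t/τ).
T(28.2) = 35.538 + (-25.438)·e^(−28.2/42.516) = 35.538 + (-25.438)·0.51516 = 22.434 °C.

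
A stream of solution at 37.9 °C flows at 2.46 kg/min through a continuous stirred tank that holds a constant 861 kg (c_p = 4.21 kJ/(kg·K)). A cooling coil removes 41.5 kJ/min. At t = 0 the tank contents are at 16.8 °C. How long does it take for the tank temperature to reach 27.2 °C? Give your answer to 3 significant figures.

Heat balance on the well-mixed liquid: M c_p dT/dt = ṁ c_p (T_in − T) − 41.5.
τ = M/ṁ = 350.00 min; T_ss = T_in − Q̇/(ṁ c_p) = 33.893 °C.
T(t) = T_ss + (T₀ − T_ss) e^(−t/τ). Set T = 27.2:
e^(−t/τ) = (27.2 − 33.893)/(16.8 − 33.893) = 0.39156
t = −350.00 · ln(0.39156) = 328.17 min.

328 min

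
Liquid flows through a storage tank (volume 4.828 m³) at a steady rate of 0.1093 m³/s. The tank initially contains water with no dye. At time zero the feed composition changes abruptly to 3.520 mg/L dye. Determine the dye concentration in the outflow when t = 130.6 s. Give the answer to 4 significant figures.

Transient balance on the dissolved component: V dC/dt = Q(C_in − C).
Rewrite as dC/dt + C/τ = C_in/τ, τ = V/Q = 44.1720 s.
Integrating: C(t) = C_in + (C₀ − C_in) e^(−t/τ).
C(130.6) = 3.520 + (0 − 3.520)·e^(−130.6/44.1720) = 3.520 + (-3.52000)·0.0519942 = 3.33698 mg/L.

3.337 mg/L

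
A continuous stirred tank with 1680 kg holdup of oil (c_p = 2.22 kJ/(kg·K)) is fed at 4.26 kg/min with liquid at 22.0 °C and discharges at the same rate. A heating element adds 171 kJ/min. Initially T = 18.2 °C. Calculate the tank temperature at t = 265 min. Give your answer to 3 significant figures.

M c_p dT/dt = ṁ c_p (T_in − T) + Q̇.
τ = M/ṁ = 394.37 min; T_ss = T_in + Q̇/(ṁ c_p) = 22.0 + 171/(4.26·2.22) = 40.081 °C.
Solution: T(t) = T_ss + (T₀ − T_ss) e^(−t/τ).
T(265) = 40.081 + (-21.881)·e^(−265/394.37) = 40.081 + (-21.881)·0.51070 = 28.907 °C.

28.9 °C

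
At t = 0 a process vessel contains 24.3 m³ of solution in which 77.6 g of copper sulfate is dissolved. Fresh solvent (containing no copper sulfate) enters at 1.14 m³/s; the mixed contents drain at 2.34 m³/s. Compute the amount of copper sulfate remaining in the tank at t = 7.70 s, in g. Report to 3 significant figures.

Total volume: dV/dt = Q_in − Q_out = -1.2000 m³/s, so V(t) = 24.3 − 1.2000 t and V(7.70) = 15.060 m³.
Solute balance: dm/dt = 0 − Q_out C = −Q_out m/V(t).
dm/m = −Q_out dt/(V₀ − 1.2000 t); integrating gives ln(m/m₀) = −(Q_out/(Q_in−Q_out)) ln(V/V₀).
m = m₀ (V₀/V)^(Q_out/(Q_in−Q_out)) = 77.6 × (24.3/15.060)^(-1.9500) = 30.527 g.

30.5 g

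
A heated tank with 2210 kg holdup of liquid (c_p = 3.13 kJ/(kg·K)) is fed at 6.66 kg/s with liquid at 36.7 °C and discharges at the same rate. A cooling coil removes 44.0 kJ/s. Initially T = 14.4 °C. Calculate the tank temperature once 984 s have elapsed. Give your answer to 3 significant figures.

33.5 °C

Unsteady energy balance on the tank contents: M c_p dT/dt = ṁ c_p (T_in − T) − 44.0.
Rearrange: dT/dt = (T_ss − T)/τ with τ = M/ṁ = 331.83 s and T_ss = T_in − Q̇/(ṁ c_p) = 34.589 °C.
T approaches T_ss exponentially: T(t) = T_ss + (T₀ − T_ss) e^(−t/τ).
T(984) = 34.589 + (-20.189)·e^(−984/331.83) = 34.589 + (-20.189)·0.051542 = 33.549 °C.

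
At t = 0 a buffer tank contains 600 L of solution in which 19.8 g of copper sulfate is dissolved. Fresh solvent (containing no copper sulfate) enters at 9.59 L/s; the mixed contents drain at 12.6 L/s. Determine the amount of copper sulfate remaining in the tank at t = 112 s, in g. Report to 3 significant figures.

0.626 g

Let m(t) be the amount of copper sulfate. Volume: V(t) = V₀ + (Q_in − Q_out) t = 600 − 3.0100 t; V(112) = 262.88 L.
Solute balance: dm/dt = 0 − Q_out C = −Q_out m/V(t).
Separate: dm/m = −Q_out dt/V(t) ⇒ ln(m/m₀) = −(Q_out/(Q_in−Q_out)) ln(V/V₀).
m = m₀ (V₀/V)^(Q_out/(Q_in−Q_out)) = 19.8 × (600/262.88)^(-4.1860) = 0.62577 g.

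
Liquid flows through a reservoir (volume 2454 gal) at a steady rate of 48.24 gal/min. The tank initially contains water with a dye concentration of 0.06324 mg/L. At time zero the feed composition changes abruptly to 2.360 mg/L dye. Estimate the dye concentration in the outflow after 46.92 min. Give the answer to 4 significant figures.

1.447 mg/L

Accumulation = in − out for the solute gives V dC/dt = Q(C_in − C).
Rewrite as dC/dt + C/τ = C_in/τ, τ = V/Q = 50.8706 min.
Integrating: C(t) = C_in + (C₀ − C_in) e^(−t/τ).
C(46.92) = 2.360 + (0.06324 − 2.360)·e^(−46.92/50.8706) = 2.360 + (-2.29676)·0.397588 = 1.44684 mg/L.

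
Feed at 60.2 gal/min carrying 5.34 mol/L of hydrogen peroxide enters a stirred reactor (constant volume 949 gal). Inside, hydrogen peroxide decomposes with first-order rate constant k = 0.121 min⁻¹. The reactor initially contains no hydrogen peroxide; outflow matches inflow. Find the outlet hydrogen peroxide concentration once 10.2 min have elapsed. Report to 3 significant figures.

1.56 mol/L

Species balance: V dC/dt = Q C_in − Q C − k V C.
dC/dt = (Q/V) C_in − (Q/V + k) C; effective rate a = Q/V + k = 0.063435 + 0.121 = 0.18444 min⁻¹.
C_ss = Q C_in/(Q + kV) = 1.8367 mol/L; C(t) = C_ss + (C₀ − C_ss) e^(−a t).
C(10.2) = 1.8367 + (-1.8367)·e^(−0.18444·10.2) = 1.8367 + (-1.8367)·0.15240 = 1.5567 mol/L.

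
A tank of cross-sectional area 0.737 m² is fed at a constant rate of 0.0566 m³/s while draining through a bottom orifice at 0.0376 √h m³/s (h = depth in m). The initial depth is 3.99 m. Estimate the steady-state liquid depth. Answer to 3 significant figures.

2.27 m

A dh/dt = Q_in − 0.0376 √h. Steady state requires inflow = outflow:
Q_in = 0.0376 √h_ss ⇒ √h_ss = 0.0566/0.0376 = 1.5053.
h_ss = 1.5053² = 2.2660 m. (Since h₀ = 3.99 m > h_ss, the level will fall toward this value.)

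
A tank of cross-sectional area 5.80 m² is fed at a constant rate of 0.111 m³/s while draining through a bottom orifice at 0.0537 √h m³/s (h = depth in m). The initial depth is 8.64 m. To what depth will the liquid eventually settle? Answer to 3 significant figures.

4.27 m

A dh/dt = Q_in − 0.0537 √h. Steady state requires inflow = outflow:
Q_in = 0.0537 √h_ss ⇒ √h_ss = 0.111/0.0537 = 2.0670.
h_ss = 2.0670² = 4.2727 m. (Since h₀ = 8.64 m > h_ss, the level will fall toward this value.)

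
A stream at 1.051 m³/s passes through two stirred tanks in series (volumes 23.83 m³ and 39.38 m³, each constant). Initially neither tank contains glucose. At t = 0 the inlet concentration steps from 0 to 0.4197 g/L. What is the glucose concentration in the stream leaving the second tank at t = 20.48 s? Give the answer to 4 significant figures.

Each tank obeys Vᵢ dCᵢ/dt = Q(Cᵢ₋₁ − Cᵢ), so τᵢ = Vᵢ/Q.
τ₁ = 23.83/1.051 = 22.6736 s; τ₂ = 39.38/1.051 = 37.4691 s.
Tank 1: C₁ = C_in(1 − e^(−t/τ₁)). Tank 2 (τ₁ ≠ τ₂): C₂ = C_in[1 − (τ₁ e^(−t/τ₁) − τ₂ e^(−t/τ₂))/(τ₁ − τ₂)].
At t = 20.48: e^(−t/τ₁) = 0.405250, e^(−t/τ₂) = 0.578924.
C₂ = 0.4197·[1 − (22.6736·0.405250 − 37.4691·0.578924)/(-14.7954)] = 0.4197·0.154925 = 0.0650219 g/L.

0.06502 g/L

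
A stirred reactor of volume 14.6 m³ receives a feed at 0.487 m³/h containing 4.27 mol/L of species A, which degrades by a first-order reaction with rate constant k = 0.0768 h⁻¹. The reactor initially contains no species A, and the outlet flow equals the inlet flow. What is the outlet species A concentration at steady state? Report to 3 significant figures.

V dC/dt = Q(C_in − C) − k V C.
At steady state: 0 = Q C_in − (Q + kV) C_ss, so C_ss = Q C_in/(Q + kV).
C_ss = 0.487·4.27/(0.487 + 0.0768·14.6) = 2.0795/1.6083 = 1.2930 mol/L.

1.29 mol/L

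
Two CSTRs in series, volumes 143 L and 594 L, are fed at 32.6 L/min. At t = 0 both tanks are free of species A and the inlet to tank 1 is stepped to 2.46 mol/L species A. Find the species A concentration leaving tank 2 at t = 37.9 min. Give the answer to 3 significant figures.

2.06 mol/L

Species balance on tank i: dCᵢ/dt = (Cᵢ₋₁ − Cᵢ)/τᵢ with τᵢ = Vᵢ/Q.
τ₁ = 143/32.6 = 4.3865 min; τ₂ = 594/32.6 = 18.221 min.
Solving the cascade with C₁(0)=C₂(0)=0 gives C₂(t) = C_in[1 − (τ₁ e^(−t/τ₁) − τ₂ e^(−t/τ₂))/(τ₁ − τ₂)].
At t = 37.9: e^(−t/τ₁) = 0.00017686, e^(−t/τ₂) = 0.12493.
C₂ = 2.46·[1 − (4.3865·0.00017686 − 18.221·0.12493)/(-13.834)] = 2.46·0.83552 = 2.0554 mol/L.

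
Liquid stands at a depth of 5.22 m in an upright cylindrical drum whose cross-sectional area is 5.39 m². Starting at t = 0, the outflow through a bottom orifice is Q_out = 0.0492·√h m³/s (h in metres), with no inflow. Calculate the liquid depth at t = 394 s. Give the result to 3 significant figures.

Accumulation of liquid (constant cross-section A): A dh/dt = −0.0492 √h.
This is separable: 2 d(√h)/dt = −0.0492/A, so √h = √h₀ − (0.0492/(2A)) t.
√h = √5.22 − 0.0492·394/(2·5.39) = 2.2847 − 1.7982 = 0.48651.
h = 0.48651² = 0.23669 m.

0.237 m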